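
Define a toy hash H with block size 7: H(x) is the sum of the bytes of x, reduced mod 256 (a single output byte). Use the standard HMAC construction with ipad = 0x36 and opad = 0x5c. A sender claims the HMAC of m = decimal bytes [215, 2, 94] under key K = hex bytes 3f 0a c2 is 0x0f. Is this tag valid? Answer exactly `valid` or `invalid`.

valid

Key hex bytes 3f 0a c2 is 3 bytes ≤ B = 7; zero-pad to 7 bytes: K' = 3f 0a c2 00 00 00 00.
K' ⊕ ipad = 09 3c f4 36 36 36 36; K' ⊕ opad = 63 56 9e 5c 5c 5c 5c.
Inner hash: sum = 9+60+244+54+54+54+54+215+2+94 = 840; mod 256 = 72 → 48.
Outer hash (recomputed tag): sum = 99+86+158+92+92+92+92+72 = 783; mod 256 = 15 → 0f.
Recomputed tag = 0f; claimed = 0f → match.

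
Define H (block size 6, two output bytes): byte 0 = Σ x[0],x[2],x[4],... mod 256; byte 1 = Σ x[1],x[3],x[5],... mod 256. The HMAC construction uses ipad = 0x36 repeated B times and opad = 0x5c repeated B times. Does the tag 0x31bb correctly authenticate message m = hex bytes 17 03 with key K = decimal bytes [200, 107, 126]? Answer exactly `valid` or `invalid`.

invalid

Key decimal bytes [200, 107, 126] = c8 6b 7e is 3 bytes ≤ B = 6; zero-pad to 6 bytes: K' = c8 6b 7e 00 00 00.
K' ⊕ ipad = fe 5d 48 36 36 36; K' ⊕ opad = 94 37 22 5c 5c 5c.
Inner hash: even-index sum = 403 mod 256 = 147; odd-index sum = 204 mod 256 = 204 → 93 cc.
Outer hash (recomputed tag): even-index sum = 421 mod 256 = 165; odd-index sum = 443 mod 256 = 187 → a5 bb.
Recomputed tag = a5bb; claimed = 31bb → mismatch.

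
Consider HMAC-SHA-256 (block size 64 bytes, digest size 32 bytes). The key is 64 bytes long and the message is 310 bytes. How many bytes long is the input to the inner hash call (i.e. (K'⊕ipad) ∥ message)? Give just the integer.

Key is 64 ≤ 64 bytes, zero-padded: |K'| = 64.
Inner input = (K'⊕ipad) ∥ m → 64 + 310 = 374 bytes.

374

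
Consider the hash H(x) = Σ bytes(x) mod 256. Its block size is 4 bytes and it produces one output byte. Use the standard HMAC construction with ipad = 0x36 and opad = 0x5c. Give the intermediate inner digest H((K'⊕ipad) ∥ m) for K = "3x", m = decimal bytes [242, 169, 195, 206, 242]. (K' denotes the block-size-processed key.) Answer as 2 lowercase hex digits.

dd

Key "3x" = 33 78 is 2 bytes ≤ B = 4; zero-pad to 4 bytes: K' = 33 78 00 00.
K' ⊕ ipad = 05 4e 36 36.
Inner input = 05 4e 36 36 ∥ f2 a9 c3 ce f2.
Inner hash: sum = 5+78+54+54+242+169+195+206+242 = 1245; mod 256 = 221 → dd.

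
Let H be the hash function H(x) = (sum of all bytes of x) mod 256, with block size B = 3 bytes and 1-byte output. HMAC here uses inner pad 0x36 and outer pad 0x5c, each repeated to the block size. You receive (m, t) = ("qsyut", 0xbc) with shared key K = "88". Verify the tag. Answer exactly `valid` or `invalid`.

valid

Key "88" = 38 38 is 2 bytes ≤ B = 3; zero-pad to 3 bytes: K' = 38 38 00.
K' ⊕ ipad = 0e 0e 36; K' ⊕ opad = 64 64 5c.
Inner hash: sum = 14+14+54+113+115+121+117+116 = 664; mod 256 = 152 → 98.
Outer hash (recomputed tag): sum = 100+100+92+152 = 444; mod 256 = 188 → bc.
Recomputed tag = bc; claimed = bc → match.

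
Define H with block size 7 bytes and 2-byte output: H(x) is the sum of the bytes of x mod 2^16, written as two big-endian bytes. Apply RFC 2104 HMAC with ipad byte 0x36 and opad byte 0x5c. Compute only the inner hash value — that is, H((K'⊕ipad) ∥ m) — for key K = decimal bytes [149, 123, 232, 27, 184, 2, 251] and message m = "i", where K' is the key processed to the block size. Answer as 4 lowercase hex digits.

03f3

Key decimal bytes [149, 123, 232, 27, 184, 2, 251] = 95 7b e8 1b b8 02 fb is exactly B = 7 bytes: K' = 95 7b e8 1b b8 02 fb.
K' ⊕ ipad = a3 4d de 2d 8e 34 cd.
Inner input = a3 4d de 2d 8e 34 cd ∥ 69.
Inner hash: sum = 163+77+222+45+142+52+205+105 = 1011 → 03 f3.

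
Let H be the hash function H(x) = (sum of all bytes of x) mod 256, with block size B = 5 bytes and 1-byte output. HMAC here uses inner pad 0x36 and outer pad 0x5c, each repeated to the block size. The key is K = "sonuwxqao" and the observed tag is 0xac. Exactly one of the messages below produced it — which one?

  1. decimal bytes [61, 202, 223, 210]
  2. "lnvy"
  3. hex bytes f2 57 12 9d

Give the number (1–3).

3

Key "sonuwxqao" = 73 6f 6e 75 77 78 71 61 6f is 9 bytes > B = 5, so hash it first: H(key) = f5, then zero-pad to 5 bytes: K' = f5 00 00 00 00.
K' ⊕ ipad = c3 36 36 36 36; K' ⊕ opad = a9 5c 5c 5c 5c.
m1: inner = H(c3 36 36 36 36 3d ca df d2) = 53; tag = H(a9 5c 5c 5c 5c 53) = 6c
m2: inner = H(c3 36 36 36 36 6c 6e 76 79) = 64; tag = H(a9 5c 5c 5c 5c 64) = 7d
m3: inner = H(c3 36 36 36 36 f2 57 12 9d) = 93; tag = H(a9 5c 5c 5c 5c 93) = ac ← matches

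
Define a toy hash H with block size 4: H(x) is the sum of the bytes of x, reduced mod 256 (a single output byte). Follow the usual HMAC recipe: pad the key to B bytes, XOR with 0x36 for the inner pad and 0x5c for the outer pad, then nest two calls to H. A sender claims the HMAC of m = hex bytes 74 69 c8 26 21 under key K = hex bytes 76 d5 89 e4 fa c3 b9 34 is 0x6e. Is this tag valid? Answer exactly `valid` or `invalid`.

Key hex bytes 76 d5 89 e4 fa c3 b9 34 is 8 bytes > B = 4, so hash it first: H(key) = 62, then zero-pad to 4 bytes: K' = 62 00 00 00.
K' ⊕ ipad = 54 36 36 36; K' ⊕ opad = 3e 5c 5c 5c.
Inner hash: sum = 84+54+54+54+116+105+200+38+33 = 738; mod 256 = 226 → e2.
Outer hash (recomputed tag): sum = 62+92+92+92+226 = 564; mod 256 = 52 → 34.
Recomputed tag = 34; claimed = 6e → mismatch.

invalid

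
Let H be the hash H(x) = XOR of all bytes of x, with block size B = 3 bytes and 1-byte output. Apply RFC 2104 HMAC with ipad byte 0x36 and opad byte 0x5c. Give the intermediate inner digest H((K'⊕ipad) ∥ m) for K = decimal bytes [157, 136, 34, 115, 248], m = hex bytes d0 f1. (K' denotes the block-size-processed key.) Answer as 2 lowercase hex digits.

ab

Key decimal bytes [157, 136, 34, 115, 248] = 9d 88 22 73 f8 is 5 bytes > B = 3, so hash it first: H(key) = bc, then zero-pad to 3 bytes: K' = bc 00 00.
K' ⊕ ipad = 8a 36 36.
Inner input = 8a 36 36 ∥ d0 f1.
Inner hash: XOR 8a⊕36⊕36⊕d0⊕f1 = ab.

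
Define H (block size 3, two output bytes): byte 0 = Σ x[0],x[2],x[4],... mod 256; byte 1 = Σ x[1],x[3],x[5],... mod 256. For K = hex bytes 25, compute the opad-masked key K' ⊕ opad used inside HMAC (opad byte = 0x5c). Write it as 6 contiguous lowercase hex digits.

Key hex bytes 25 is 1 byte ≤ B = 3; zero-pad to 3 bytes: K' = 25 00 00.
XOR each byte with 0x5c: 25⊕5c=79, 00⊕5c=5c, 00⊕5c=5c.

795c5c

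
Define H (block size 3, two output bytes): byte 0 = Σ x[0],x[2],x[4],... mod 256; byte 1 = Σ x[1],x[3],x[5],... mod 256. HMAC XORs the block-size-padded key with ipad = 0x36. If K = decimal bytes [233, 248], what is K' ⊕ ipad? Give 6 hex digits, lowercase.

dfce36

Key decimal bytes [233, 248] = e9 f8 is 2 bytes ≤ B = 3; zero-pad to 3 bytes: K' = e9 f8 00.
XOR each byte with 0x36: e9⊕36=df, f8⊕36=ce, 00⊕36=36.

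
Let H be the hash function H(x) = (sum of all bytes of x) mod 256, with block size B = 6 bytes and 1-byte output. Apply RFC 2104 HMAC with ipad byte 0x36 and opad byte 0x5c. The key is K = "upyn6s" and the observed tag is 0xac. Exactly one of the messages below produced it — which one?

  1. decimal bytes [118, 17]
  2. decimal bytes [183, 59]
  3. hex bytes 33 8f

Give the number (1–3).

Key "upyn6s" = 75 70 79 6e 36 73 is exactly B = 6 bytes: K' = 75 70 79 6e 36 73.
K' ⊕ ipad = 43 46 4f 58 00 45; K' ⊕ opad = 29 2c 25 32 6a 2f.
m1: inner = H(43 46 4f 58 00 45 76 11) = fc; tag = H(29 2c 25 32 6a 2f fc) = 41
m2: inner = H(43 46 4f 58 00 45 b7 3b) = 67; tag = H(29 2c 25 32 6a 2f 67) = ac ← matches
m3: inner = H(43 46 4f 58 00 45 33 8f) = 37; tag = H(29 2c 25 32 6a 2f 37) = 7c

2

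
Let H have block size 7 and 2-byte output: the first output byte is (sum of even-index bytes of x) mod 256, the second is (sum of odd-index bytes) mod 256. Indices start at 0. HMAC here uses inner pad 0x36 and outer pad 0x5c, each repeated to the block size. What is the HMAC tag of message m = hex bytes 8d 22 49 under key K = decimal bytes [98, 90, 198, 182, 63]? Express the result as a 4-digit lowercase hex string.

Key decimal bytes [98, 90, 198, 182, 63] = 62 5a c6 b6 3f is 5 bytes ≤ B = 7; zero-pad to 7 bytes: K' = 62 5a c6 b6 3f 00 00.
K' ⊕ ipad = 54 6c f0 80 09 36 36.  K' ⊕ opad = 3e 06 9a ea 63 5c 5c.
Inner input = (K'⊕ipad) ∥ m = 54 6c f0 80 09 36 36 ∥ 8d 22 49.
Inner hash: even-index sum = 421 mod 256 = 165; odd-index sum = 504 mod 256 = 248 → a5 f8.
Outer input = (K'⊕opad) ∥ inner = 3e 06 9a ea 63 5c 5c ∥ a5 f8.
Outer hash (tag): even-index sum = 655 mod 256 = 143; odd-index sum = 497 mod 256 = 241 → 8f f1.

8ff1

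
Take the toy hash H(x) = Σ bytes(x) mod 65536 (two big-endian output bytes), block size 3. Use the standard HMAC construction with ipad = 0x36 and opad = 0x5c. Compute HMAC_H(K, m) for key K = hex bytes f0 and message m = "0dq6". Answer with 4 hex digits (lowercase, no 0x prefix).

01d3

Key hex bytes f0 is 1 byte ≤ B = 3; zero-pad to 3 bytes: K' = f0 00 00.
K' ⊕ ipad = c6 36 36.  K' ⊕ opad = ac 5c 5c.
Inner input = (K'⊕ipad) ∥ m = c6 36 36 ∥ 30 64 71 36.
Inner hash: sum = 198+54+54+48+100+113+54 = 621 → 02 6d.
Outer input = (K'⊕opad) ∥ inner = ac 5c 5c ∥ 02 6d.
Outer hash (tag): sum = 172+92+92+2+109 = 467 → 01 d3.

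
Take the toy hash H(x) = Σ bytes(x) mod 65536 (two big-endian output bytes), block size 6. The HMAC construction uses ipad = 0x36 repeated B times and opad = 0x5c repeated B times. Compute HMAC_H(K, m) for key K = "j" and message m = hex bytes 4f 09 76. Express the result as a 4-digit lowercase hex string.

023c

Key "j" = 6a is 1 byte ≤ B = 6; zero-pad to 6 bytes: K' = 6a 00 00 00 00 00.
K' ⊕ ipad = 5c 36 36 36 36 36.  K' ⊕ opad = 36 5c 5c 5c 5c 5c.
Inner input = (K'⊕ipad) ∥ m = 5c 36 36 36 36 36 ∥ 4f 09 76.
Inner hash: sum = 92+54+54+54+54+54+79+9+118 = 568 → 02 38.
Outer input = (K'⊕opad) ∥ inner = 36 5c 5c 5c 5c 5c ∥ 02 38.
Outer hash (tag): sum = 54+92+92+92+92+92+2+56 = 572 → 02 3c.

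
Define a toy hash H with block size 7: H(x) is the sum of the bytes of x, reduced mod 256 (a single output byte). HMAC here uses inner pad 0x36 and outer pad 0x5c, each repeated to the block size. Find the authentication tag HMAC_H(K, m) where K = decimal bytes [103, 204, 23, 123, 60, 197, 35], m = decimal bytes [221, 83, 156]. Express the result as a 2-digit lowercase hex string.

Key decimal bytes [103, 204, 23, 123, 60, 197, 35] = 67 cc 17 7b 3c c5 23 is exactly B = 7 bytes: K' = 67 cc 17 7b 3c c5 23.
K' ⊕ ipad = 51 fa 21 4d 0a f3 15.  K' ⊕ opad = 3b 90 4b 27 60 99 7f.
Inner input = (K'⊕ipad) ∥ m = 51 fa 21 4d 0a f3 15 ∥ dd 53 9c.
Inner hash: sum = 81+250+33+77+10+243+21+221+83+156 = 1175; mod 256 = 151 → 97.
Outer input = (K'⊕opad) ∥ inner = 3b 90 4b 27 60 99 7f ∥ 97.
Outer hash (tag): sum = 59+144+75+39+96+153+127+151 = 844; mod 256 = 76 → 4c.

4c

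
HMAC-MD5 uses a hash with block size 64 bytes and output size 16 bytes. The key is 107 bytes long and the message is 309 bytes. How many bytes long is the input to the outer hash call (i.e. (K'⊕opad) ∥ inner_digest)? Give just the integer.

Key is 107 > 64 bytes, so it is hashed to 16 bytes then zero-padded to 64: |K'| = 64.
Outer input = (K'⊕opad) ∥ H(inner) → 64 + 16 = 80 bytes.

80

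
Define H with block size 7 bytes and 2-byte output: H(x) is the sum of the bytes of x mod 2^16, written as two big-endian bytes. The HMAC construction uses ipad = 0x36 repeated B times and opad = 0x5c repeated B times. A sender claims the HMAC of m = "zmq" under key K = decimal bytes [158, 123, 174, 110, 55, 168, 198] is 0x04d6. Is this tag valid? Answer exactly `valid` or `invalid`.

Key decimal bytes [158, 123, 174, 110, 55, 168, 198] = 9e 7b ae 6e 37 a8 c6 is exactly B = 7 bytes: K' = 9e 7b ae 6e 37 a8 c6.
K' ⊕ ipad = a8 4d 98 58 01 9e f0; K' ⊕ opad = c2 27 f2 32 6b f4 9a.
Inner hash: sum = 168+77+152+88+1+158+240+122+109+113 = 1228 → 04 cc.
Outer hash (recomputed tag): sum = 194+39+242+50+107+244+154+4+204 = 1238 → 04 d6.
Recomputed tag = 04d6; claimed = 04d6 → match.

valid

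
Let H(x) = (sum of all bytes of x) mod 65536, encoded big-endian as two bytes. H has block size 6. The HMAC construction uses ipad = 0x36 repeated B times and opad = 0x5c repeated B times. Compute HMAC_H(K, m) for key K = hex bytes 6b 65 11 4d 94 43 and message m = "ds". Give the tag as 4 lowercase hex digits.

Key hex bytes 6b 65 11 4d 94 43 is exactly B = 6 bytes: K' = 6b 65 11 4d 94 43.
K' ⊕ ipad = 5d 53 27 7b a2 75.  K' ⊕ opad = 37 39 4d 11 c8 1f.
Inner input = (K'⊕ipad) ∥ m = 5d 53 27 7b a2 75 ∥ 64 73.
Inner hash: sum = 93+83+39+123+162+117+100+115 = 832 → 03 40.
Outer input = (K'⊕opad) ∥ inner = 37 39 4d 11 c8 1f ∥ 03 40.
Outer hash (tag): sum = 55+57+77+17+200+31+3+64 = 504 → 01 f8.

01f8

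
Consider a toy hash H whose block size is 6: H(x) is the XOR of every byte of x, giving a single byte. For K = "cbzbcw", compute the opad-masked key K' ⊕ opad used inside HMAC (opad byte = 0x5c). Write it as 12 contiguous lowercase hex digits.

Key "cbzbcw" = 63 62 7a 62 63 77 is exactly B = 6 bytes: K' = 63 62 7a 62 63 77.
XOR each byte with 0x5c: 63⊕5c=3f, 62⊕5c=3e, 7a⊕5c=26, 62⊕5c=3e, 63⊕5c=3f, 77⊕5c=2b.

3f3e263e3f2b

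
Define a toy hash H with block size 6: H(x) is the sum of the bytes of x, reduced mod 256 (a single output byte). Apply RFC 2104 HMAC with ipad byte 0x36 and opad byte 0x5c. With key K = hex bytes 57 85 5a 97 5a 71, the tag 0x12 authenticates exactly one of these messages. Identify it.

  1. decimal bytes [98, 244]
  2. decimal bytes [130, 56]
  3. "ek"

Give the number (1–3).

1

Key hex bytes 57 85 5a 97 5a 71 is exactly B = 6 bytes: K' = 57 85 5a 97 5a 71.
K' ⊕ ipad = 61 b3 6c a1 6c 47; K' ⊕ opad = 0b d9 06 cb 06 2d.
m1: inner = H(61 b3 6c a1 6c 47 62 f4) = 2a; tag = H(0b d9 06 cb 06 2d 2a) = 12 ← matches
m2: inner = H(61 b3 6c a1 6c 47 82 38) = 8e; tag = H(0b d9 06 cb 06 2d 8e) = 76
m3: inner = H(61 b3 6c a1 6c 47 65 6b) = a4; tag = H(0b d9 06 cb 06 2d a4) = 8c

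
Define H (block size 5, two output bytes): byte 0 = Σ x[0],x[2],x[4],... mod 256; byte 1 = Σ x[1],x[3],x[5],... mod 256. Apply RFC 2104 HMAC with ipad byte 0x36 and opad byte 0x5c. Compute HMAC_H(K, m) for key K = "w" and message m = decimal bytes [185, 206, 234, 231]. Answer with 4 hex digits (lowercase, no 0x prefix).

f21a

Key "w" = 77 is 1 byte ≤ B = 5; zero-pad to 5 bytes: K' = 77 00 00 00 00.
K' ⊕ ipad = 41 36 36 36 36.  K' ⊕ opad = 2b 5c 5c 5c 5c.
Inner input = (K'⊕ipad) ∥ m = 41 36 36 36 36 ∥ b9 ce ea e7.
Inner hash: even-index sum = 610 mod 256 = 98; odd-index sum = 527 mod 256 = 15 → 62 0f.
Outer input = (K'⊕opad) ∥ inner = 2b 5c 5c 5c 5c ∥ 62 0f.
Outer hash (tag): even-index sum = 242 mod 256 = 242; odd-index sum = 282 mod 256 = 26 → f2 1a.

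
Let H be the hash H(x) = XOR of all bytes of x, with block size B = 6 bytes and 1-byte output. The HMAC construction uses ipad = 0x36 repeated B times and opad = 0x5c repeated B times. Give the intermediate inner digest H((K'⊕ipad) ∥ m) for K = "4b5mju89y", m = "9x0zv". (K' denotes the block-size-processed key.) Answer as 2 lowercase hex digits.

14

Key "4b5mju89y" = 34 62 35 6d 6a 75 38 39 79 is 9 bytes > B = 6, so hash it first: H(key) = 69, then zero-pad to 6 bytes: K' = 69 00 00 00 00 00.
K' ⊕ ipad = 5f 36 36 36 36 36.
Inner input = 5f 36 36 36 36 36 ∥ 39 78 30 7a 76.
Inner hash: XOR 5f⊕36⊕36⊕36⊕36⊕36⊕39⊕78⊕30⊕7a⊕76 = 14.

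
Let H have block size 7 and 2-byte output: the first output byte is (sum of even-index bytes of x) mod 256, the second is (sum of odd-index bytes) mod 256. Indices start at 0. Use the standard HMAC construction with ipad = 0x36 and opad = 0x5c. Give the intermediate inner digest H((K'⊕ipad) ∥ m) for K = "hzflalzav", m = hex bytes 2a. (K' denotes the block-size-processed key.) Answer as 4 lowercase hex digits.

Key "hzflalzav" = 68 7a 66 6c 61 6c 7a 61 76 is 9 bytes > B = 7, so hash it first: H(key) = 1f b3, then zero-pad to 7 bytes: K' = 1f b3 00 00 00 00 00.
K' ⊕ ipad = 29 85 36 36 36 36 36.
Inner input = 29 85 36 36 36 36 36 ∥ 2a.
Inner hash: even-index sum = 203 mod 256 = 203; odd-index sum = 283 mod 256 = 27 → cb 1b.

cb1b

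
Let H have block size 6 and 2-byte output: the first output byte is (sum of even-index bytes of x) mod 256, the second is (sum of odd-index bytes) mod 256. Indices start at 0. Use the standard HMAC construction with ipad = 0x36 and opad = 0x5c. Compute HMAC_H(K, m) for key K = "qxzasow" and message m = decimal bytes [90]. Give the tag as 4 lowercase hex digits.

eab6

Key "qxzasow" = 71 78 7a 61 73 6f 77 is 7 bytes > B = 6, so hash it first: H(key) = d5 48, then zero-pad to 6 bytes: K' = d5 48 00 00 00 00.
K' ⊕ ipad = e3 7e 36 36 36 36.  K' ⊕ opad = 89 14 5c 5c 5c 5c.
Inner input = (K'⊕ipad) ∥ m = e3 7e 36 36 36 36 ∥ 5a.
Inner hash: even-index sum = 425 mod 256 = 169; odd-index sum = 234 mod 256 = 234 → a9 ea.
Outer input = (K'⊕opad) ∥ inner = 89 14 5c 5c 5c 5c ∥ a9 ea.
Outer hash (tag): even-index sum = 490 mod 256 = 234; odd-index sum = 438 mod 256 = 182 → ea b6.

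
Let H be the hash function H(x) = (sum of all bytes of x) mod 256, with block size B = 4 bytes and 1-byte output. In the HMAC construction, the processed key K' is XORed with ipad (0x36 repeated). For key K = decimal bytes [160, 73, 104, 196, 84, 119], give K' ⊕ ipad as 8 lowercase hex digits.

Key decimal bytes [160, 73, 104, 196, 84, 119] = a0 49 68 c4 54 77 is 6 bytes > B = 4, so hash it first: H(key) = e0, then zero-pad to 4 bytes: K' = e0 00 00 00.
XOR each byte with 0x36: e0⊕36=d6, 00⊕36=36, 00⊕36=36, 00⊕36=36.

d6363636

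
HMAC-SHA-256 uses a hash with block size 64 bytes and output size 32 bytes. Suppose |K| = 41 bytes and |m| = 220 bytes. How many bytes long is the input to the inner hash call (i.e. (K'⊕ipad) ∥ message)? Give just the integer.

Key is 41 ≤ 64 bytes, zero-padded: |K'| = 64.
Inner input = (K'⊕ipad) ∥ m → 64 + 220 = 284 bytes.

284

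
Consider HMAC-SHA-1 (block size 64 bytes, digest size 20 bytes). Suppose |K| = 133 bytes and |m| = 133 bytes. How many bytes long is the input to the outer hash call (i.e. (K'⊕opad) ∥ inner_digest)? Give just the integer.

84

Key is 133 > 64 bytes, so it is hashed to 20 bytes then zero-padded to 64: |K'| = 64.
Outer input = (K'⊕opad) ∥ H(inner) → 64 + 20 = 84 bytes.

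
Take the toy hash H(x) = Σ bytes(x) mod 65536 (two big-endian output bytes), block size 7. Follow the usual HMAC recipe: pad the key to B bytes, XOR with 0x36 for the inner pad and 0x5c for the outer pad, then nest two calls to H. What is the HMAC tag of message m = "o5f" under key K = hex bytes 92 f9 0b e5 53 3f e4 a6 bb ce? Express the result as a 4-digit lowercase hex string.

Key hex bytes 92 f9 0b e5 53 3f e4 a6 bb ce is 10 bytes > B = 7, so hash it first: H(key) = 06 20, then zero-pad to 7 bytes: K' = 06 20 00 00 00 00 00.
K' ⊕ ipad = 30 16 36 36 36 36 36.  K' ⊕ opad = 5a 7c 5c 5c 5c 5c 5c.
Inner input = (K'⊕ipad) ∥ m = 30 16 36 36 36 36 36 ∥ 6f 35 66.
Inner hash: sum = 48+22+54+54+54+54+54+111+53+102 = 606 → 02 5e.
Outer input = (K'⊕opad) ∥ inner = 5a 7c 5c 5c 5c 5c 5c ∥ 02 5e.
Outer hash (tag): sum = 90+124+92+92+92+92+92+2+94 = 770 → 03 02.

0302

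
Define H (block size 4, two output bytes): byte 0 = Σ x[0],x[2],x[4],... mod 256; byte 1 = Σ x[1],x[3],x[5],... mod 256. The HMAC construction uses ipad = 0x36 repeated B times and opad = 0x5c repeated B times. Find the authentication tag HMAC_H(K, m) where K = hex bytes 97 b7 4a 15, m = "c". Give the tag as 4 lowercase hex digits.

Key hex bytes 97 b7 4a 15 is exactly B = 4 bytes: K' = 97 b7 4a 15.
K' ⊕ ipad = a1 81 7c 23.  K' ⊕ opad = cb eb 16 49.
Inner input = (K'⊕ipad) ∥ m = a1 81 7c 23 ∥ 63.
Inner hash: even-index sum = 384 mod 256 = 128; odd-index sum = 164 mod 256 = 164 → 80 a4.
Outer input = (K'⊕opad) ∥ inner = cb eb 16 49 ∥ 80 a4.
Outer hash (tag): even-index sum = 353 mod 256 = 97; odd-index sum = 472 mod 256 = 216 → 61 d8.

61d8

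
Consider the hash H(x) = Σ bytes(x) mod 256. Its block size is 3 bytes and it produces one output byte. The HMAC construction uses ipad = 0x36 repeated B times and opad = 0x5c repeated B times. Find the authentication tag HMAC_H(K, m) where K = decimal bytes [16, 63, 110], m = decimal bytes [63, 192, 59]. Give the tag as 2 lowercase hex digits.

a2

Key decimal bytes [16, 63, 110] = 10 3f 6e is exactly B = 3 bytes: K' = 10 3f 6e.
K' ⊕ ipad = 26 09 58.  K' ⊕ opad = 4c 63 32.
Inner input = (K'⊕ipad) ∥ m = 26 09 58 ∥ 3f c0 3b.
Inner hash: sum = 38+9+88+63+192+59 = 449; mod 256 = 193 → c1.
Outer input = (K'⊕opad) ∥ inner = 4c 63 32 ∥ c1.
Outer hash (tag): sum = 76+99+50+193 = 418; mod 256 = 162 → a2.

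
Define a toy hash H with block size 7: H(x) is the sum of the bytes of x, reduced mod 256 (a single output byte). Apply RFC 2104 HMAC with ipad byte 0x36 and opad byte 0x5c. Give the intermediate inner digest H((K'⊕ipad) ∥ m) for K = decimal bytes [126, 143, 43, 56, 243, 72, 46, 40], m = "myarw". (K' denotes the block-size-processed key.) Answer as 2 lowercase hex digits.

Key decimal bytes [126, 143, 43, 56, 243, 72, 46, 40] = 7e 8f 2b 38 f3 48 2e 28 is 8 bytes > B = 7, so hash it first: H(key) = 01, then zero-pad to 7 bytes: K' = 01 00 00 00 00 00 00.
K' ⊕ ipad = 37 36 36 36 36 36 36.
Inner input = 37 36 36 36 36 36 36 ∥ 6d 79 61 72 77.
Inner hash: sum = 55+54+54+54+54+54+54+109+121+97+114+119 = 939; mod 256 = 171 → ab.

ab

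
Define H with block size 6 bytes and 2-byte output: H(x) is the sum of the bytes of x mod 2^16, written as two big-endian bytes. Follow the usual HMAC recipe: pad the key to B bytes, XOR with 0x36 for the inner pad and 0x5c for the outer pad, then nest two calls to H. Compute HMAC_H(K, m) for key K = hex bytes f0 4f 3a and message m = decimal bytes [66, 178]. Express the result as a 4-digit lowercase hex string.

Key hex bytes f0 4f 3a is 3 bytes ≤ B = 6; zero-pad to 6 bytes: K' = f0 4f 3a 00 00 00.
K' ⊕ ipad = c6 79 0c 36 36 36.  K' ⊕ opad = ac 13 66 5c 5c 5c.
Inner input = (K'⊕ipad) ∥ m = c6 79 0c 36 36 36 ∥ 42 b2.
Inner hash: sum = 198+121+12+54+54+54+66+178 = 737 → 02 e1.
Outer input = (K'⊕opad) ∥ inner = ac 13 66 5c 5c 5c ∥ 02 e1.
Outer hash (tag): sum = 172+19+102+92+92+92+2+225 = 796 → 03 1c.

031c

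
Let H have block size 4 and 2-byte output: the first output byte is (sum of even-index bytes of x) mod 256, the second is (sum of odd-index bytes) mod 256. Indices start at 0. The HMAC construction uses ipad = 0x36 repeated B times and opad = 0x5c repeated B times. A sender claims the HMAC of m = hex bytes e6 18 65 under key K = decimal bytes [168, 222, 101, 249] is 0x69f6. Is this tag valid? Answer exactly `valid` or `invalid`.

valid

Key decimal bytes [168, 222, 101, 249] = a8 de 65 f9 is exactly B = 4 bytes: K' = a8 de 65 f9.
K' ⊕ ipad = 9e e8 53 cf; K' ⊕ opad = f4 82 39 a5.
Inner hash: even-index sum = 572 mod 256 = 60; odd-index sum = 463 mod 256 = 207 → 3c cf.
Outer hash (recomputed tag): even-index sum = 361 mod 256 = 105; odd-index sum = 502 mod 256 = 246 → 69 f6.
Recomputed tag = 69f6; claimed = 69f6 → match.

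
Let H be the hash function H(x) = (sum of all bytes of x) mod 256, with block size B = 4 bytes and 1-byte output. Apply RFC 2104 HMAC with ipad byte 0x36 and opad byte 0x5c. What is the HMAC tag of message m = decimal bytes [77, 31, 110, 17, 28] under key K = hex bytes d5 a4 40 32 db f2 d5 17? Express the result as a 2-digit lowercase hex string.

Key hex bytes d5 a4 40 32 db f2 d5 17 is 8 bytes > B = 4, so hash it first: H(key) = a4, then zero-pad to 4 bytes: K' = a4 00 00 00.
K' ⊕ ipad = 92 36 36 36.  K' ⊕ opad = f8 5c 5c 5c.
Inner input = (K'⊕ipad) ∥ m = 92 36 36 36 ∥ 4d 1f 6e 11 1c.
Inner hash: sum = 146+54+54+54+77+31+110+17+28 = 571; mod 256 = 59 → 3b.
Outer input = (K'⊕opad) ∥ inner = f8 5c 5c 5c ∥ 3b.
Outer hash (tag): sum = 248+92+92+92+59 = 583; mod 256 = 71 → 47.

47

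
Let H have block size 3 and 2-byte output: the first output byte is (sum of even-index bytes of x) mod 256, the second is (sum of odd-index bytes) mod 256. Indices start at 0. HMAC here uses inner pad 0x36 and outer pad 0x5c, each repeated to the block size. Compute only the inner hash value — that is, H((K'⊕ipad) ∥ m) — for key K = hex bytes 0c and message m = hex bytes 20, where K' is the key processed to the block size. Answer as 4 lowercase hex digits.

7056

Key hex bytes 0c is 1 byte ≤ B = 3; zero-pad to 3 bytes: K' = 0c 00 00.
K' ⊕ ipad = 3a 36 36.
Inner input = 3a 36 36 ∥ 20.
Inner hash: even-index sum = 112 mod 256 = 112; odd-index sum = 86 mod 256 = 86 → 70 56.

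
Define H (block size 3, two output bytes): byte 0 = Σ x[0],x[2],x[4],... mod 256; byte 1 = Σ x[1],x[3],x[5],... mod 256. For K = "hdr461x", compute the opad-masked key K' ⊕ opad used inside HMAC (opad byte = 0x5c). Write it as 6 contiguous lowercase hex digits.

Key "hdr461x" = 68 64 72 34 36 31 78 is 7 bytes > B = 3, so hash it first: H(key) = 88 c9, then zero-pad to 3 bytes: K' = 88 c9 00.
XOR each byte with 0x5c: 88⊕5c=d4, c9⊕5c=95, 00⊕5c=5c.

d4955c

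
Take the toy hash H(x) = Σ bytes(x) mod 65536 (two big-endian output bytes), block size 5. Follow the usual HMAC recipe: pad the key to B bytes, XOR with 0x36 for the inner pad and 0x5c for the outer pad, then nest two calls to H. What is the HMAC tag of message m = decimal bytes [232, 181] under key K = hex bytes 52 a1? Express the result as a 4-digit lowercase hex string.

Key hex bytes 52 a1 is 2 bytes ≤ B = 5; zero-pad to 5 bytes: K' = 52 a1 00 00 00.
K' ⊕ ipad = 64 97 36 36 36.  K' ⊕ opad = 0e fd 5c 5c 5c.
Inner input = (K'⊕ipad) ∥ m = 64 97 36 36 36 ∥ e8 b5.
Inner hash: sum = 100+151+54+54+54+232+181 = 826 → 03 3a.
Outer input = (K'⊕opad) ∥ inner = 0e fd 5c 5c 5c ∥ 03 3a.
Outer hash (tag): sum = 14+253+92+92+92+3+58 = 604 → 02 5c.

025c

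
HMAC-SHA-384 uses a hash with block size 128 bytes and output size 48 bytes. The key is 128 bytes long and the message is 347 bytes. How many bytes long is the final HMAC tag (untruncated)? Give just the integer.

The tag is one SHA-384 digest: 48 bytes.

48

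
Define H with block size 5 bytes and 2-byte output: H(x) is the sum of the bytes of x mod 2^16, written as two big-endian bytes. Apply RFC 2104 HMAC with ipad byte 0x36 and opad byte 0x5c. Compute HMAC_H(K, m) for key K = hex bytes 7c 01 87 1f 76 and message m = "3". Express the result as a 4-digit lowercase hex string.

Key hex bytes 7c 01 87 1f 76 is exactly B = 5 bytes: K' = 7c 01 87 1f 76.
K' ⊕ ipad = 4a 37 b1 29 40.  K' ⊕ opad = 20 5d db 43 2a.
Inner input = (K'⊕ipad) ∥ m = 4a 37 b1 29 40 ∥ 33.
Inner hash: sum = 74+55+177+41+64+51 = 462 → 01 ce.
Outer input = (K'⊕opad) ∥ inner = 20 5d db 43 2a ∥ 01 ce.
Outer hash (tag): sum = 32+93+219+67+42+1+206 = 660 → 02 94.

0294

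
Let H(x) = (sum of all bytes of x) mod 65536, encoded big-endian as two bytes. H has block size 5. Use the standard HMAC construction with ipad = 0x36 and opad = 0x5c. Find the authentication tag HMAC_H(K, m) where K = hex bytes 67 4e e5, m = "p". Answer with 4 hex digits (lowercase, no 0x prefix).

0238

Key hex bytes 67 4e e5 is 3 bytes ≤ B = 5; zero-pad to 5 bytes: K' = 67 4e e5 00 00.
K' ⊕ ipad = 51 78 d3 36 36.  K' ⊕ opad = 3b 12 b9 5c 5c.
Inner input = (K'⊕ipad) ∥ m = 51 78 d3 36 36 ∥ 70.
Inner hash: sum = 81+120+211+54+54+112 = 632 → 02 78.
Outer input = (K'⊕opad) ∥ inner = 3b 12 b9 5c 5c ∥ 02 78.
Outer hash (tag): sum = 59+18+185+92+92+2+120 = 568 → 02 38.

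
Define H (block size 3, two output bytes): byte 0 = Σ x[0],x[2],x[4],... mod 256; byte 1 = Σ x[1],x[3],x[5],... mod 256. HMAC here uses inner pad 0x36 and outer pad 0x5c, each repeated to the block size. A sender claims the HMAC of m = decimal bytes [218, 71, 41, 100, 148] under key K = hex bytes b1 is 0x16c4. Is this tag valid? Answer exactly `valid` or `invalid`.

Key hex bytes b1 is 1 byte ≤ B = 3; zero-pad to 3 bytes: K' = b1 00 00.
K' ⊕ ipad = 87 36 36; K' ⊕ opad = ed 5c 5c.
Inner hash: even-index sum = 360 mod 256 = 104; odd-index sum = 461 mod 256 = 205 → 68 cd.
Outer hash (recomputed tag): even-index sum = 534 mod 256 = 22; odd-index sum = 196 mod 256 = 196 → 16 c4.
Recomputed tag = 16c4; claimed = 16c4 → match.

valid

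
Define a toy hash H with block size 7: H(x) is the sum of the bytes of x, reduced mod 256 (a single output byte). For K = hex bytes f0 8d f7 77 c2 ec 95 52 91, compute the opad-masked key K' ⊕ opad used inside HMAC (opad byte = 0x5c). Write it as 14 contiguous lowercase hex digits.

Key hex bytes f0 8d f7 77 c2 ec 95 52 91 is 9 bytes > B = 7, so hash it first: H(key) = 11, then zero-pad to 7 bytes: K' = 11 00 00 00 00 00 00.
XOR each byte with 0x5c: 11⊕5c=4d, 00⊕5c=5c, 00⊕5c=5c, 00⊕5c=5c, 00⊕5c=5c, 00⊕5c=5c, 00⊕5c=5c.

4d5c5c5c5c5c5c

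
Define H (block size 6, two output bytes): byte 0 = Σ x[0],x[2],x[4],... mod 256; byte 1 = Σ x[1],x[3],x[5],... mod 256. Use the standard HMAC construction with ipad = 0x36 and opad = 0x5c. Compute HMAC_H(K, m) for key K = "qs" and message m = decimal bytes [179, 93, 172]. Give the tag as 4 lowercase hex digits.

f7f5

Key "qs" = 71 73 is 2 bytes ≤ B = 6; zero-pad to 6 bytes: K' = 71 73 00 00 00 00.
K' ⊕ ipad = 47 45 36 36 36 36.  K' ⊕ opad = 2d 2f 5c 5c 5c 5c.
Inner input = (K'⊕ipad) ∥ m = 47 45 36 36 36 36 ∥ b3 5d ac.
Inner hash: even-index sum = 530 mod 256 = 18; odd-index sum = 270 mod 256 = 14 → 12 0e.
Outer input = (K'⊕opad) ∥ inner = 2d 2f 5c 5c 5c 5c ∥ 12 0e.
Outer hash (tag): even-index sum = 247 mod 256 = 247; odd-index sum = 245 mod 256 = 245 → f7 f5.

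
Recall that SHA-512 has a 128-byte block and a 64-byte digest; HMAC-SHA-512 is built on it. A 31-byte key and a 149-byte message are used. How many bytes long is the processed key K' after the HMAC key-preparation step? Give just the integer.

Key is 31 ≤ 128 bytes, zero-padded: |K'| = 128.

128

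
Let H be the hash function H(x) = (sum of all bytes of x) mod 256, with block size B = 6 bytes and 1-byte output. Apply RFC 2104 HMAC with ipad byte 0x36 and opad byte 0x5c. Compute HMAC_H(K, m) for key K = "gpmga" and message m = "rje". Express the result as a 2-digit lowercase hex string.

7d

Key "gpmga" = 67 70 6d 67 61 is 5 bytes ≤ B = 6; zero-pad to 6 bytes: K' = 67 70 6d 67 61 00.
K' ⊕ ipad = 51 46 5b 51 57 36.  K' ⊕ opad = 3b 2c 31 3b 3d 5c.
Inner input = (K'⊕ipad) ∥ m = 51 46 5b 51 57 36 ∥ 72 6a 65.
Inner hash: sum = 81+70+91+81+87+54+114+106+101 = 785; mod 256 = 17 → 11.
Outer input = (K'⊕opad) ∥ inner = 3b 2c 31 3b 3d 5c ∥ 11.
Outer hash (tag): sum = 59+44+49+59+61+92+17 = 381; mod 256 = 125 → 7d.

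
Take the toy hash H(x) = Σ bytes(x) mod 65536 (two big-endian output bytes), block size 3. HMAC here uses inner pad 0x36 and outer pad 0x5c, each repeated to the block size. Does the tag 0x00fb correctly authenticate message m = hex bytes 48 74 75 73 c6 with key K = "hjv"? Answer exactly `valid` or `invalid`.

valid

Key "hjv" = 68 6a 76 is exactly B = 3 bytes: K' = 68 6a 76.
K' ⊕ ipad = 5e 5c 40; K' ⊕ opad = 34 36 2a.
Inner hash: sum = 94+92+64+72+116+117+115+198 = 868 → 03 64.
Outer hash (recomputed tag): sum = 52+54+42+3+100 = 251 → 00 fb.
Recomputed tag = 00fb; claimed = 00fb → match.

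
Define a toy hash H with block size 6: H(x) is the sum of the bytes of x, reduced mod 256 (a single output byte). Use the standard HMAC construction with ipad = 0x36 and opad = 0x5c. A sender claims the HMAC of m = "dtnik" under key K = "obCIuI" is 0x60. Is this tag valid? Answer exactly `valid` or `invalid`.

valid

Key "obCIuI" = 6f 62 43 49 75 49 is exactly B = 6 bytes: K' = 6f 62 43 49 75 49.
K' ⊕ ipad = 59 54 75 7f 43 7f; K' ⊕ opad = 33 3e 1f 15 29 15.
Inner hash: sum = 89+84+117+127+67+127+100+116+110+105+107 = 1149; mod 256 = 125 → 7d.
Outer hash (recomputed tag): sum = 51+62+31+21+41+21+125 = 352; mod 256 = 96 → 60.
Recomputed tag = 60; claimed = 60 → match.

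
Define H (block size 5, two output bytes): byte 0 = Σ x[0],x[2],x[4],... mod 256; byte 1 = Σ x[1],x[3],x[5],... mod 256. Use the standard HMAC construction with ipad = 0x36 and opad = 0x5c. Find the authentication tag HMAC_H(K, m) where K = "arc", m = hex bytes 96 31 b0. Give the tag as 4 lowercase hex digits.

Key "arc" = 61 72 63 is 3 bytes ≤ B = 5; zero-pad to 5 bytes: K' = 61 72 63 00 00.
K' ⊕ ipad = 57 44 55 36 36.  K' ⊕ opad = 3d 2e 3f 5c 5c.
Inner input = (K'⊕ipad) ∥ m = 57 44 55 36 36 ∥ 96 31 b0.
Inner hash: even-index sum = 275 mod 256 = 19; odd-index sum = 448 mod 256 = 192 → 13 c0.
Outer input = (K'⊕opad) ∥ inner = 3d 2e 3f 5c 5c ∥ 13 c0.
Outer hash (tag): even-index sum = 408 mod 256 = 152; odd-index sum = 157 mod 256 = 157 → 98 9d.

989d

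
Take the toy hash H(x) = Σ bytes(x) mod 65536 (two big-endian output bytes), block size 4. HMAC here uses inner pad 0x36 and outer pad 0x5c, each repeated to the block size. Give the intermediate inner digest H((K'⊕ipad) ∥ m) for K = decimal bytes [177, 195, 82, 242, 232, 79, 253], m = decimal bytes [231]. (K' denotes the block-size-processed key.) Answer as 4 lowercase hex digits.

Key decimal bytes [177, 195, 82, 242, 232, 79, 253] = b1 c3 52 f2 e8 4f fd is 7 bytes > B = 4, so hash it first: H(key) = 04 ec, then zero-pad to 4 bytes: K' = 04 ec 00 00.
K' ⊕ ipad = 32 da 36 36.
Inner input = 32 da 36 36 ∥ e7.
Inner hash: sum = 50+218+54+54+231 = 607 → 02 5f.

025f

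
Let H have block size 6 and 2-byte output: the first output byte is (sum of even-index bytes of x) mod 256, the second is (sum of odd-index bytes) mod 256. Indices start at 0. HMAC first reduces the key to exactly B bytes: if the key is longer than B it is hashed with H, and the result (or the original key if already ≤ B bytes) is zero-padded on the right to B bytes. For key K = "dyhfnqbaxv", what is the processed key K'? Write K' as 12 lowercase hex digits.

142700000000

|K| = 10 > B = 6, so first hash the key.
H(K): even-index sum = 532 mod 256 = 20; odd-index sum = 551 mod 256 = 39 → 14 27.
Zero-pad H(K) = 14 27 to 6 bytes: K' = 14 27 00 00 00 00.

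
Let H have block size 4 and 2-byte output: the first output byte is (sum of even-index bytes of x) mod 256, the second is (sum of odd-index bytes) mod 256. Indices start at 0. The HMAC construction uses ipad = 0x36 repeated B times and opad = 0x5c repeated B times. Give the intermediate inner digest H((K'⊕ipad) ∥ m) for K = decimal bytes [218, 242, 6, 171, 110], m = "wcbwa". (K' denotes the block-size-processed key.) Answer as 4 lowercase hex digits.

Key decimal bytes [218, 242, 6, 171, 110] = da f2 06 ab 6e is 5 bytes > B = 4, so hash it first: H(key) = 4e 9d, then zero-pad to 4 bytes: K' = 4e 9d 00 00.
K' ⊕ ipad = 78 ab 36 36.
Inner input = 78 ab 36 36 ∥ 77 63 62 77 61.
Inner hash: even-index sum = 488 mod 256 = 232; odd-index sum = 443 mod 256 = 187 → e8 bb.

e8bb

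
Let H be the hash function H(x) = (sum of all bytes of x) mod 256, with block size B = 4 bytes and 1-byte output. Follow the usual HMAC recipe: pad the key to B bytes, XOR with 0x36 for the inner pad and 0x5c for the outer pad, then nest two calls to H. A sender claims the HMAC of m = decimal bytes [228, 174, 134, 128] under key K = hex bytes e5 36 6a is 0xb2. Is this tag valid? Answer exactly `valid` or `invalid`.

valid

Key hex bytes e5 36 6a is 3 bytes ≤ B = 4; zero-pad to 4 bytes: K' = e5 36 6a 00.
K' ⊕ ipad = d3 00 5c 36; K' ⊕ opad = b9 6a 36 5c.
Inner hash: sum = 211+0+92+54+228+174+134+128 = 1021; mod 256 = 253 → fd.
Outer hash (recomputed tag): sum = 185+106+54+92+253 = 690; mod 256 = 178 → b2.
Recomputed tag = b2; claimed = b2 → match.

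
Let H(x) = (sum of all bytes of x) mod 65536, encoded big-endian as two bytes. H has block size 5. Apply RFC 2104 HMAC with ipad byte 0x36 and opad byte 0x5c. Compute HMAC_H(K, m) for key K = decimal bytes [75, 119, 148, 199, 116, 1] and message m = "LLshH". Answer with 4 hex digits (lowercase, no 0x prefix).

Key decimal bytes [75, 119, 148, 199, 116, 1] = 4b 77 94 c7 74 01 is 6 bytes > B = 5, so hash it first: H(key) = 02 92, then zero-pad to 5 bytes: K' = 02 92 00 00 00.
K' ⊕ ipad = 34 a4 36 36 36.  K' ⊕ opad = 5e ce 5c 5c 5c.
Inner input = (K'⊕ipad) ∥ m = 34 a4 36 36 36 ∥ 4c 4c 73 68 48.
Inner hash: sum = 52+164+54+54+54+76+76+115+104+72 = 821 → 03 35.
Outer input = (K'⊕opad) ∥ inner = 5e ce 5c 5c 5c ∥ 03 35.
Outer hash (tag): sum = 94+206+92+92+92+3+53 = 632 → 02 78.

0278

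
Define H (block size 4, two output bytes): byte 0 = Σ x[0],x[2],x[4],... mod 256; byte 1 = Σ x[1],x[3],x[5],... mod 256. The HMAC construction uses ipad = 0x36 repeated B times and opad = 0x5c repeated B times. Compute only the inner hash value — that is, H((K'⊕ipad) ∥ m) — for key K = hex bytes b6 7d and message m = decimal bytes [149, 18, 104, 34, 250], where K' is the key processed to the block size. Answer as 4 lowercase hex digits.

adb5

Key hex bytes b6 7d is 2 bytes ≤ B = 4; zero-pad to 4 bytes: K' = b6 7d 00 00.
K' ⊕ ipad = 80 4b 36 36.
Inner input = 80 4b 36 36 ∥ 95 12 68 22 fa.
Inner hash: even-index sum = 685 mod 256 = 173; odd-index sum = 181 mod 256 = 181 → ad b5.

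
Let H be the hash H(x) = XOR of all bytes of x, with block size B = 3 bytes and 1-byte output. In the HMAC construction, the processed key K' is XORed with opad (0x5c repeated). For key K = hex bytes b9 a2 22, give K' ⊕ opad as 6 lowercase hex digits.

e5fe7e

Key hex bytes b9 a2 22 is exactly B = 3 bytes: K' = b9 a2 22.
XOR each byte with 0x5c: b9⊕5c=e5, a2⊕5c=fe, 22⊕5c=7e.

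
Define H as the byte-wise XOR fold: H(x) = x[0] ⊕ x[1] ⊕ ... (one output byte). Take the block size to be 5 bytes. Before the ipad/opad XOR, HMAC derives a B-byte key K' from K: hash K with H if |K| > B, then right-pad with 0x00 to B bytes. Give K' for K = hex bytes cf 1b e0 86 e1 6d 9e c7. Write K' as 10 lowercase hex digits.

6700000000

|K| = 8 > B = 5, so first hash the key.
H(K): XOR cf⊕1b⊕e0⊕86⊕e1⊕6d⊕9e⊕c7 = 67.
Zero-pad H(K) = 67 to 5 bytes: K' = 67 00 00 00 00.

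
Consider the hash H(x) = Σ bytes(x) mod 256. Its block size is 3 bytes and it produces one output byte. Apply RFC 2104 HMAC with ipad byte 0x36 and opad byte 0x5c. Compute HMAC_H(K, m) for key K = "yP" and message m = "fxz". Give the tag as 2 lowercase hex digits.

d0

Key "yP" = 79 50 is 2 bytes ≤ B = 3; zero-pad to 3 bytes: K' = 79 50 00.
K' ⊕ ipad = 4f 66 36.  K' ⊕ opad = 25 0c 5c.
Inner input = (K'⊕ipad) ∥ m = 4f 66 36 ∥ 66 78 7a.
Inner hash: sum = 79+102+54+102+120+122 = 579; mod 256 = 67 → 43.
Outer input = (K'⊕opad) ∥ inner = 25 0c 5c ∥ 43.
Outer hash (tag): sum = 37+12+92+67 = 208 → d0.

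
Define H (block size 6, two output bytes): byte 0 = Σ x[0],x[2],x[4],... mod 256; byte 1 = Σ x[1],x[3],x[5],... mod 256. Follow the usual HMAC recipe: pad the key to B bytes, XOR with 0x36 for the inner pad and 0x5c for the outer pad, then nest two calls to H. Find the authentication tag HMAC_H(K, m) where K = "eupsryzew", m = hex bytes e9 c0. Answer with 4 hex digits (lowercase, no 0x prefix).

Key "eupsryzew" = 65 75 70 73 72 79 7a 65 77 is 9 bytes > B = 6, so hash it first: H(key) = 38 c6, then zero-pad to 6 bytes: K' = 38 c6 00 00 00 00.
K' ⊕ ipad = 0e f0 36 36 36 36.  K' ⊕ opad = 64 9a 5c 5c 5c 5c.
Inner input = (K'⊕ipad) ∥ m = 0e f0 36 36 36 36 ∥ e9 c0.
Inner hash: even-index sum = 355 mod 256 = 99; odd-index sum = 540 mod 256 = 28 → 63 1c.
Outer input = (K'⊕opad) ∥ inner = 64 9a 5c 5c 5c 5c ∥ 63 1c.
Outer hash (tag): even-index sum = 383 mod 256 = 127; odd-index sum = 366 mod 256 = 110 → 7f 6e.

7f6e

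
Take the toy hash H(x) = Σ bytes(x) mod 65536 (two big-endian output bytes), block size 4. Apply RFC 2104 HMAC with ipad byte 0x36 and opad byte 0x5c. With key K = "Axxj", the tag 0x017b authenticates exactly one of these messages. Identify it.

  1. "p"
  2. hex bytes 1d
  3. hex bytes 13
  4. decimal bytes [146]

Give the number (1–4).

1

Key "Axxj" = 41 78 78 6a is exactly B = 4 bytes: K' = 41 78 78 6a.
K' ⊕ ipad = 77 4e 4e 5c; K' ⊕ opad = 1d 24 24 36.
m1: inner = H(77 4e 4e 5c 70) = 01 df; tag = H(1d 24 24 36 01 df) = 017b ← matches
m2: inner = H(77 4e 4e 5c 1d) = 01 8c; tag = H(1d 24 24 36 01 8c) = 0128
m3: inner = H(77 4e 4e 5c 13) = 01 82; tag = H(1d 24 24 36 01 82) = 011e
m4: inner = H(77 4e 4e 5c 92) = 02 01; tag = H(1d 24 24 36 02 01) = 009e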